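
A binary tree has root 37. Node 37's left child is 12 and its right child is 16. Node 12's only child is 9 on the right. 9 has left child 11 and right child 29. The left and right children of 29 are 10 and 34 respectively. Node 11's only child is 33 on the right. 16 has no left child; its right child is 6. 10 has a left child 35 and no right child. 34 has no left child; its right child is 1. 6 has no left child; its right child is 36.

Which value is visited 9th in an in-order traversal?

1

In-order visits the left subtree, then the node, then the right subtree.
At 37: go left to 12.
  At 12: no left child.
  Visit 12.
  At 12: go right to 9.
    At 9: go left to 11.
      At 11: no left child.
      Visit 11.
      At 11: go right to 33.
        33 is a leaf — visit 33.
    Visit 9.
    At 9: go right to 29.
      At 29: go left to 10.
        At 10: go left to 35.
          35 is a leaf — visit 35.
        Visit 10.
        At 10: no right child.
      Visit 29.
      At 29: go right to 34.
        At 34: no left child.
        Visit 34.
        At 34: go right to 1.
          1 is a leaf — visit 1.
Visit 37.
At 37: go right to 16.
  At 16: no left child.
  Visit 16.
  At 16: go right to 6.
    At 6: no left child.
    Visit 6.
    At 6: go right to 36.
      36 is a leaf — visit 36.
Full in-order sequence: 12, 11, 33, 9, 35, 10, 29, 34, 1, 37, 16, 6, 36.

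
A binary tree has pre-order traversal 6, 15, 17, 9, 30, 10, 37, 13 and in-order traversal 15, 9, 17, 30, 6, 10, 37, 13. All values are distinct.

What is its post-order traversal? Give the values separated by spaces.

9 30 17 15 13 37 10 6

The first element of pre-order is the root; it splits in-order into left and right subtrees.
Root 6: left subtree has 4 nodes {15, 9, 17, 30}, right has 3 {10, 37, 13}.
  Root 15: left subtree has 0 nodes { }, right has 3 {9, 17, 30}.
    Root 17: left subtree has 1 node {9}, right has 1 {30}.
  Root 10: left subtree has 0 nodes { }, right has 2 {37, 13}.
    Root 37: left subtree has 0 nodes { }, right has 1 {13}.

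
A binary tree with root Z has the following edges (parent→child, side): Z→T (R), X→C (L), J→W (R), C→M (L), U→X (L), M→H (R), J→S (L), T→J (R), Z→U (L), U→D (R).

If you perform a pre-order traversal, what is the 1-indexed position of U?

Pre-order visits the node, then its left subtree, then its right subtree.
Visit Z.
At Z: go left to U.
  Visit U.
  At U: go left to X.
    Visit X.
    At X: go left to C.
      Visit C.
      At C: go left to M.
        Visit M.
        At M: no left child.
        At M: go right to H.
          H is a leaf — visit H.
      At C: no right child.
    At X: no right child.
  At U: go right to D.
    D is a leaf — visit D.
At Z: go right to T.
  Visit T.
  At T: no left child.
  At T: go right to J.
    Visit J.
    At J: go left to S.
      S is a leaf — visit S.
    At J: go right to W.
      W is a leaf — visit W.
Full pre-order sequence: Z, U, X, C, M, H, D, T, J, S, W.

2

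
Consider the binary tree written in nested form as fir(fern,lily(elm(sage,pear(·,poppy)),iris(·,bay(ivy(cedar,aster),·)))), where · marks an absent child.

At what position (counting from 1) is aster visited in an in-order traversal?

11

In-order visits the left subtree, then the node, then the right subtree.
At fir: go left to fern.
  fern is a leaf — visit fern.
Visit fir.
At fir: go right to lily.
  At lily: go left to elm.
    At elm: go left to sage.
      sage is a leaf — visit sage.
    Visit elm.
    At elm: go right to pear.
      At pear: no left child.
      Visit pear.
      At pear: go right to poppy.
        poppy is a leaf — visit poppy.
  Visit lily.
  At lily: go right to iris.
    At iris: no left child.
    Visit iris.
    At iris: go right to bay.
      At bay: go left to ivy.
        At ivy: go left to cedar.
          cedar is a leaf — visit cedar.
        Visit ivy.
        At ivy: go right to aster.
          aster is a leaf — visit aster.
      Visit bay.
      At bay: no right child.
Full in-order sequence: fern, fir, sage, elm, pear, poppy, lily, iris, cedar, ivy, aster, bay.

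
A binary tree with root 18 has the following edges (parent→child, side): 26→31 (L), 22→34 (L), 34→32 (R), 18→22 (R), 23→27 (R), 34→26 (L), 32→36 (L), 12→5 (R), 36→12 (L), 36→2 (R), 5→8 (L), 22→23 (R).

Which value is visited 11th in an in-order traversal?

In-order visits the left subtree, then the node, then the right subtree.
At 18: no left child.
Visit 18.
At 18: go right to 22.
  At 22: go left to 34.
    At 34: go left to 26.
      At 26: go left to 31.
        31 is a leaf — visit 31.
      Visit 26.
      At 26: no right child.
    Visit 34.
    At 34: go right to 32.
      At 32: go left to 36.
        At 36: go left to 12.
          At 12: no left child.
          Visit 12.
          At 12: go right to 5.
            At 5: go left to 8.
              8 is a leaf — visit 8.
            Visit 5.
            At 5: no right child.
        Visit 36.
        At 36: go right to 2.
          2 is a leaf — visit 2.
      Visit 32.
      At 32: no right child.
  Visit 22.
  At 22: go right to 23.
    At 23: no left child.
    Visit 23.
    At 23: go right to 27.
      27 is a leaf — visit 27.
Full in-order sequence: 18, 31, 26, 34, 12, 8, 5, 36, 2, 32, 22, 23, 27.

22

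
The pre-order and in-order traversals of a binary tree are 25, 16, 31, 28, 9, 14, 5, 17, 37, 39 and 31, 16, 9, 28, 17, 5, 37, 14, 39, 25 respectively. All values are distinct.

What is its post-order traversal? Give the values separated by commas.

31, 9, 17, 37, 5, 39, 14, 28, 16, 25

The first element of pre-order is the root; it splits in-order into left and right subtrees.
Root 25: left subtree has 9 nodes {31, 16, 9, 28, 17, 5, 37, 14, 39}, right has 0 { }.
  Root 16: left subtree has 1 node {31}, right has 7 {9, 28, 17, 5, 37, 14, 39}.
    Root 28: left subtree has 1 node {9}, right has 5 {17, 5, 37, 14, 39}.
      Root 14: left subtree has 3 nodes {17, 5, 37}, right has 1 {39}.
        Root 5: left subtree has 1 node {17}, right has 1 {37}.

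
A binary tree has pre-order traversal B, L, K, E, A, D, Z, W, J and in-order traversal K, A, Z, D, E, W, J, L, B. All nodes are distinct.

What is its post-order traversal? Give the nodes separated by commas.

Z, D, A, J, W, E, K, L, B

The first element of pre-order is the root; it splits in-order into left and right subtrees.
Root B: left subtree has 8 nodes {K, A, Z, D, E, W, J, L}, right has 0 { }.
  Root L: left subtree has 7 nodes {K, A, Z, D, E, W, J}, right has 0 { }.
    Root K: left subtree has 0 nodes { }, right has 6 {A, Z, D, E, W, J}.
      Root E: left subtree has 3 nodes {A, Z, D}, right has 2 {W, J}.
        Root A: left subtree has 0 nodes { }, right has 2 {Z, D}.
          Root D: left subtree has 1 node {Z}, right has 0 { }.
        Root W: left subtree has 0 nodes { }, right has 1 {J}.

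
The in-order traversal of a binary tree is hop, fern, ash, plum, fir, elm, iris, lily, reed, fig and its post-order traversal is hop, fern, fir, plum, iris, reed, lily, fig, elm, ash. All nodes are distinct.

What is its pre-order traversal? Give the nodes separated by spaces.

ash fern hop elm plum fir fig lily iris reed

The last element of post-order is the root; it splits in-order into left and right subtrees.
Root ash: left subtree has 2 nodes {hop, fern}, right has 7 {plum, fir, elm, iris, lily, reed, fig}.
  Root fern: left subtree has 1 node {hop}, right has 0 { }.
  Root elm: left subtree has 2 nodes {plum, fir}, right has 4 {iris, lily, reed, fig}.
    Root plum: left subtree has 0 nodes { }, right has 1 {fir}.
    Root fig: left subtree has 3 nodes {iris, lily, reed}, right has 0 { }.
      Root lily: left subtree has 1 node {iris}, right has 1 {reed}.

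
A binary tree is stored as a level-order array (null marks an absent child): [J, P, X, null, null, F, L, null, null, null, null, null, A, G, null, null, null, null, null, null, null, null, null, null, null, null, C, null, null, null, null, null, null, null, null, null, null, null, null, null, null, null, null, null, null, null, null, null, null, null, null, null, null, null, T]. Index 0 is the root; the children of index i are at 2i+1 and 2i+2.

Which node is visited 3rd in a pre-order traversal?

Pre-order visits the node, then its left subtree, then its right subtree.
Visit J.
At J: go left to P.
  P is a leaf — visit P.
At J: go right to X.
  Visit X.
  At X: go left to F.
    Visit F.
    At F: no left child.
    At F: go right to A.
      Visit A.
      At A: no left child.
      At A: go right to C.
        Visit C.
        At C: no left child.
        At C: go right to T.
          T is a leaf — visit T.
  At X: go right to L.
    Visit L.
    At L: go left to G.
      G is a leaf — visit G.
    At L: no right child.
Full pre-order sequence: J, P, X, F, A, C, T, L, G.

X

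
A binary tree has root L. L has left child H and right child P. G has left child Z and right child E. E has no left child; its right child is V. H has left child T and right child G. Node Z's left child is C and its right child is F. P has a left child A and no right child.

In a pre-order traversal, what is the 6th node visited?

C

Pre-order visits the node, then its left subtree, then its right subtree.
Visit L.
At L: go left to H.
  Visit H.
  At H: go left to T.
    T is a leaf — visit T.
  At H: go right to G.
    Visit G.
    At G: go left to Z.
      Visit Z.
      At Z: go left to C.
        C is a leaf — visit C.
      At Z: go right to F.
        F is a leaf — visit F.
    At G: go right to E.
      Visit E.
      At E: no left child.
      At E: go right to V.
        V is a leaf — visit V.
At L: go right to P.
  Visit P.
  At P: go left to A.
    A is a leaf — visit A.
  At P: no right child.
Full pre-order sequence: L, H, T, G, Z, C, F, E, V, P, A.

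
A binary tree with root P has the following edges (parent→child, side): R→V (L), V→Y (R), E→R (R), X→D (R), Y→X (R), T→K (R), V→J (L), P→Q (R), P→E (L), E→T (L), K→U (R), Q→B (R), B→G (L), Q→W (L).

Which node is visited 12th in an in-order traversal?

W

In-order visits the left subtree, then the node, then the right subtree.
At P: go left to E.
  At E: go left to T.
    At T: no left child.
    Visit T.
    At T: go right to K.
      At K: no left child.
      Visit K.
      At K: go right to U.
        U is a leaf — visit U.
  Visit E.
  At E: go right to R.
    At R: go left to V.
      At V: go left to J.
        J is a leaf — visit J.
      Visit V.
      At V: go right to Y.
        At Y: no left child.
        Visit Y.
        At Y: go right to X.
          At X: no left child.
          Visit X.
          At X: go right to D.
            D is a leaf — visit D.
    Visit R.
    At R: no right child.
Visit P.
At P: go right to Q.
  At Q: go left to W.
    W is a leaf — visit W.
  Visit Q.
  At Q: go right to B.
    At B: go left to G.
      G is a leaf — visit G.
    Visit B.
    At B: no right child.
Full in-order sequence: T, K, U, E, J, V, Y, X, D, R, P, W, Q, G, B.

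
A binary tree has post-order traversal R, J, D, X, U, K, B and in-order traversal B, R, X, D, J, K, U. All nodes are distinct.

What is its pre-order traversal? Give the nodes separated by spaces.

The last element of post-order is the root; it splits in-order into left and right subtrees.
Root B: left subtree has 0 nodes { }, right has 6 {R, X, D, J, K, U}.
  Root K: left subtree has 4 nodes {R, X, D, J}, right has 1 {U}.
    Root X: left subtree has 1 node {R}, right has 2 {D, J}.
      Root D: left subtree has 0 nodes { }, right has 1 {J}.

B K X R D J U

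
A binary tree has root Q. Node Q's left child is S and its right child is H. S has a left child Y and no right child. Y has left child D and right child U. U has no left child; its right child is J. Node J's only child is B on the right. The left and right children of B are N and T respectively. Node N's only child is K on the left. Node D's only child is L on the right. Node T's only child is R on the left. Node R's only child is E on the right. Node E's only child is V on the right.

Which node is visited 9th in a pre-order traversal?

Pre-order visits the node, then its left subtree, then its right subtree.
Visit Q.
At Q: go left to S.
  Visit S.
  At S: go left to Y.
    Visit Y.
    At Y: go left to D.
      Visit D.
      At D: no left child.
      At D: go right to L.
        L is a leaf — visit L.
    At Y: go right to U.
      Visit U.
      At U: no left child.
      At U: go right to J.
        Visit J.
        At J: no left child.
        At J: go right to B.
          Visit B.
          At B: go left to N.
            Visit N.
            At N: go left to K.
              K is a leaf — visit K.
            At N: no right child.
          At B: go right to T.
            Visit T.
            At T: go left to R.
              Visit R.
              At R: no left child.
              At R: go right to E.
                Visit E.
                At E: no left child.
                At E: go right to V.
                  V is a leaf — visit V.
            At T: no right child.
  At S: no right child.
At Q: go right to H.
  H is a leaf — visit H.
Full pre-order sequence: Q, S, Y, D, L, U, J, B, N, K, T, R, E, V, H.

N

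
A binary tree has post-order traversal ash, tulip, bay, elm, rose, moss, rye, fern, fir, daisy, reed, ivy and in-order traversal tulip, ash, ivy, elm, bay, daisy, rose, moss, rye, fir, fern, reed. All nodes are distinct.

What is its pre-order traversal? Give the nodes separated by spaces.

ivy tulip ash reed daisy elm bay fir rye moss rose fern

The last element of post-order is the root; it splits in-order into left and right subtrees.
Root ivy: left subtree has 2 nodes {tulip, ash}, right has 9 {elm, bay, daisy, rose, moss, rye, fir, fern, reed}.
  Root tulip: left subtree has 0 nodes { }, right has 1 {ash}.
  Root reed: left subtree has 8 nodes {elm, bay, daisy, rose, moss, rye, fir, fern}, right has 0 { }.
    Root daisy: left subtree has 2 nodes {elm, bay}, right has 5 {rose, moss, rye, fir, fern}.
      Root elm: left subtree has 0 nodes { }, right has 1 {bay}.
      Root fir: left subtree has 3 nodes {rose, moss, rye}, right has 1 {fern}.
        Root rye: left subtree has 2 nodes {rose, moss}, right has 0 { }.
          Root moss: left subtree has 1 node {rose}, right has 0 { }.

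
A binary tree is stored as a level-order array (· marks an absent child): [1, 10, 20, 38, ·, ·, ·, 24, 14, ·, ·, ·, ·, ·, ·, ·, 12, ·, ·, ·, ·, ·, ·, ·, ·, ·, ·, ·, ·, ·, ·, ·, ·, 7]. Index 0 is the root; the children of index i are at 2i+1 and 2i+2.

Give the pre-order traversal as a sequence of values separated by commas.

1, 10, 38, 24, 12, 7, 14, 20

Pre-order visits the node, then its left subtree, then its right subtree.
Visit 1.
At 1: go left to 10.
  Visit 10.
  At 10: go left to 38.
    Visit 38.
    At 38: go left to 24.
      Visit 24.
      At 24: no left child.
      At 24: go right to 12.
        Visit 12.
        At 12: go left to 7.
          7 is a leaf — visit 7.
        At 12: no right child.
    At 38: go right to 14.
      14 is a leaf — visit 14.
  At 10: no right child.
At 1: go right to 20.
  20 is a leaf — visit 20.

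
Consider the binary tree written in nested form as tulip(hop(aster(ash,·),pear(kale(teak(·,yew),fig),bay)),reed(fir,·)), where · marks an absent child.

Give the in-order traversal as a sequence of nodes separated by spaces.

In-order visits the left subtree, then the node, then the right subtree.
At tulip: go left to hop.
  At hop: go left to aster.
    At aster: go left to ash.
      ash is a leaf — visit ash.
    Visit aster.
    At aster: no right child.
  Visit hop.
  At hop: go right to pear.
    At pear: go left to kale.
      At kale: go left to teak.
        At teak: no left child.
        Visit teak.
        At teak: go right to yew.
          yew is a leaf — visit yew.
      Visit kale.
      At kale: go right to fig.
        fig is a leaf — visit fig.
    Visit pear.
    At pear: go right to bay.
      bay is a leaf — visit bay.
Visit tulip.
At tulip: go right to reed.
  At reed: go left to fir.
    fir is a leaf — visit fir.
  Visit reed.
  At reed: no right child.

ash aster hop teak yew kale fig pear bay tulip fir reed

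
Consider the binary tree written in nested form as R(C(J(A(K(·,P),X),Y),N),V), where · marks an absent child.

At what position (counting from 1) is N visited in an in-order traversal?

8

In-order visits the left subtree, then the node, then the right subtree.
At R: go left to C.
  At C: go left to J.
    At J: go left to A.
      At A: go left to K.
        At K: no left child.
        Visit K.
        At K: go right to P.
          P is a leaf — visit P.
      Visit A.
      At A: go right to X.
        X is a leaf — visit X.
    Visit J.
    At J: go right to Y.
      Y is a leaf — visit Y.
  Visit C.
  At C: go right to N.
    N is a leaf — visit N.
Visit R.
At R: go right to V.
  V is a leaf — visit V.
Full in-order sequence: K, P, A, X, J, Y, C, N, R, V.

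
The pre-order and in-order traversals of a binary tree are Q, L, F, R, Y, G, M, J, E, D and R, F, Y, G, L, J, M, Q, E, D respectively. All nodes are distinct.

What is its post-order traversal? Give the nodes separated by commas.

R, G, Y, F, J, M, L, D, E, Q

The first element of pre-order is the root; it splits in-order into left and right subtrees.
Root Q: left subtree has 7 nodes {R, F, Y, G, L, J, M}, right has 2 {E, D}.
  Root L: left subtree has 4 nodes {R, F, Y, G}, right has 2 {J, M}.
    Root F: left subtree has 1 node {R}, right has 2 {Y, G}.
      Root Y: left subtree has 0 nodes { }, right has 1 {G}.
    Root M: left subtree has 1 node {J}, right has 0 { }.
  Root E: left subtree has 0 nodes { }, right has 1 {D}.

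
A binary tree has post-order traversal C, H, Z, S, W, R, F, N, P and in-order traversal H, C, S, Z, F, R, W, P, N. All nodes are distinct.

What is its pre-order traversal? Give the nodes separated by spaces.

The last element of post-order is the root; it splits in-order into left and right subtrees.
Root P: left subtree has 7 nodes {H, C, S, Z, F, R, W}, right has 1 {N}.
  Root F: left subtree has 4 nodes {H, C, S, Z}, right has 2 {R, W}.
    Root S: left subtree has 2 nodes {H, C}, right has 1 {Z}.
      Root H: left subtree has 0 nodes { }, right has 1 {C}.
    Root R: left subtree has 0 nodes { }, right has 1 {W}.

P F S H C Z R W N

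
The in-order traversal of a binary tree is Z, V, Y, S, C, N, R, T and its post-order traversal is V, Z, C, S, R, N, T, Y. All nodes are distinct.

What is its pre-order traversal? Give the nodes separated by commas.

The last element of post-order is the root; it splits in-order into left and right subtrees.
Root Y: left subtree has 2 nodes {Z, V}, right has 5 {S, C, N, R, T}.
  Root Z: left subtree has 0 nodes { }, right has 1 {V}.
  Root T: left subtree has 4 nodes {S, C, N, R}, right has 0 { }.
    Root N: left subtree has 2 nodes {S, C}, right has 1 {R}.
      Root S: left subtree has 0 nodes { }, right has 1 {C}.

Y, Z, V, T, N, S, C, R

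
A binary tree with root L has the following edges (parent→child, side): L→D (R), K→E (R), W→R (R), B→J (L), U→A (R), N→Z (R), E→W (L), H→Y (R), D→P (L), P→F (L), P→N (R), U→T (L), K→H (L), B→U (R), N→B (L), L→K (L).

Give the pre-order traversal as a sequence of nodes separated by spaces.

Pre-order visits the node, then its left subtree, then its right subtree.
Visit L.
At L: go left to K.
  Visit K.
  At K: go left to H.
    Visit H.
    At H: no left child.
    At H: go right to Y.
      Y is a leaf — visit Y.
  At K: go right to E.
    Visit E.
    At E: go left to W.
      Visit W.
      At W: no left child.
      At W: go right to R.
        R is a leaf — visit R.
    At E: no right child.
At L: go right to D.
  Visit D.
  At D: go left to P.
    Visit P.
    At P: go left to F.
      F is a leaf — visit F.
    At P: go right to N.
      Visit N.
      At N: go left to B.
        Visit B.
        At B: go left to J.
          J is a leaf — visit J.
        At B: go right to U.
          Visit U.
          At U: go left to T.
            T is a leaf — visit T.
          At U: go right to A.
            A is a leaf — visit A.
      At N: go right to Z.
        Z is a leaf — visit Z.
  At D: no right child.

L K H Y E W R D P F N B J U T A Z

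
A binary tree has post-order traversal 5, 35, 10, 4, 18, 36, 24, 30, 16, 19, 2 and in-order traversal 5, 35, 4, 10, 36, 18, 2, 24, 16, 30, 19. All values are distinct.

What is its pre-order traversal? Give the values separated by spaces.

2 36 4 35 5 10 18 19 16 24 30

The last element of post-order is the root; it splits in-order into left and right subtrees.
Root 2: left subtree has 6 nodes {5, 35, 4, 10, 36, 18}, right has 4 {24, 16, 30, 19}.
  Root 36: left subtree has 4 nodes {5, 35, 4, 10}, right has 1 {18}.
    Root 4: left subtree has 2 nodes {5, 35}, right has 1 {10}.
      Root 35: left subtree has 1 node {5}, right has 0 { }.
  Root 19: left subtree has 3 nodes {24, 16, 30}, right has 0 { }.
    Root 16: left subtree has 1 node {24}, right has 1 {30}.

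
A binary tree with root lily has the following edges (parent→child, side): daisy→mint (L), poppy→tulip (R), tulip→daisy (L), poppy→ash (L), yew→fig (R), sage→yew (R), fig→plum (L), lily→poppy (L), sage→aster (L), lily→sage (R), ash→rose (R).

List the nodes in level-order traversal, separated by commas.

lily, poppy, sage, ash, tulip, aster, yew, rose, daisy, fig, mint, plum

Level-order visits nodes level by level from the root, left to right within each level.
Level 0: lily
Level 1: poppy, sage
Level 2: ash, tulip, aster, yew
Level 3: rose, daisy, fig
Level 4: mint, plum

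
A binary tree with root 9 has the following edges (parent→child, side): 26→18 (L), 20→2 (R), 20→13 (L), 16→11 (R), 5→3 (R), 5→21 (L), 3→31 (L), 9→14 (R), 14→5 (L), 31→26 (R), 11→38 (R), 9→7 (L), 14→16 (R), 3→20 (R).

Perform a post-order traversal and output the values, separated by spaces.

Post-order visits the left subtree, then the right subtree, then the node.
At 9: go left to 7.
  7 is a leaf — visit 7.
At 9: go right to 14.
  At 14: go left to 5.
    At 5: go left to 21.
      21 is a leaf — visit 21.
    At 5: go right to 3.
      At 3: go left to 31.
        At 31: no left child.
        At 31: go right to 26.
          At 26: go left to 18.
            18 is a leaf — visit 18.
          At 26: no right child.
          Visit 26.
        Visit 31.
      At 3: go right to 20.
        At 20: go left to 13.
          13 is a leaf — visit 13.
        At 20: go right to 2.
          2 is a leaf — visit 2.
        Visit 20.
      Visit 3.
    Visit 5.
  At 14: go right to 16.
    At 16: no left child.
    At 16: go right to 11.
      At 11: no left child.
      At 11: go right to 38.
        38 is a leaf — visit 38.
      Visit 11.
    Visit 16.
  Visit 14.
Visit 9.

7 21 18 26 31 13 2 20 3 5 38 11 16 14 9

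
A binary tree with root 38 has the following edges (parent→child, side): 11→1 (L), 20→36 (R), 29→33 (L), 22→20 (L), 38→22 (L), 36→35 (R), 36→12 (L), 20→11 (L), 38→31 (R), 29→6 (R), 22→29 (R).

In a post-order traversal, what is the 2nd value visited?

Post-order visits the left subtree, then the right subtree, then the node.
At 38: go left to 22.
  At 22: go left to 20.
    At 20: go left to 11.
      At 11: go left to 1.
        1 is a leaf — visit 1.
      At 11: no right child.
      Visit 11.
    At 20: go right to 36.
      At 36: go left to 12.
        12 is a leaf — visit 12.
      At 36: go right to 35.
        35 is a leaf — visit 35.
      Visit 36.
    Visit 20.
  At 22: go right to 29.
    At 29: go left to 33.
      33 is a leaf — visit 33.
    At 29: go right to 6.
      6 is a leaf — visit 6.
    Visit 29.
  Visit 22.
At 38: go right to 31.
  31 is a leaf — visit 31.
Visit 38.
Full post-order sequence: 1, 11, 12, 35, 36, 20, 33, 6, 29, 22, 31, 38.

11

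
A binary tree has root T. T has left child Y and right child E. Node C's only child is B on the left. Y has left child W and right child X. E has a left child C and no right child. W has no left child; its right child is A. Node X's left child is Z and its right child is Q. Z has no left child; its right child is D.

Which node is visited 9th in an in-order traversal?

B

In-order visits the left subtree, then the node, then the right subtree.
At T: go left to Y.
  At Y: go left to W.
    At W: no left child.
    Visit W.
    At W: go right to A.
      A is a leaf — visit A.
  Visit Y.
  At Y: go right to X.
    At X: go left to Z.
      At Z: no left child.
      Visit Z.
      At Z: go right to D.
        D is a leaf — visit D.
    Visit X.
    At X: go right to Q.
      Q is a leaf — visit Q.
Visit T.
At T: go right to E.
  At E: go left to C.
    At C: go left to B.
      B is a leaf — visit B.
    Visit C.
    At C: no right child.
  Visit E.
  At E: no right child.
Full in-order sequence: W, A, Y, Z, D, X, Q, T, B, C, E.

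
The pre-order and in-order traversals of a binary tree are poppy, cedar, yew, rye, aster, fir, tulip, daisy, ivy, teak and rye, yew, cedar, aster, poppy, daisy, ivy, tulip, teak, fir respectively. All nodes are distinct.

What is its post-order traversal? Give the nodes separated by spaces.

The first element of pre-order is the root; it splits in-order into left and right subtrees.
Root poppy: left subtree has 4 nodes {rye, yew, cedar, aster}, right has 5 {daisy, ivy, tulip, teak, fir}.
  Root cedar: left subtree has 2 nodes {rye, yew}, right has 1 {aster}.
    Root yew: left subtree has 1 node {rye}, right has 0 { }.
  Root fir: left subtree has 4 nodes {daisy, ivy, tulip, teak}, right has 0 { }.
    Root tulip: left subtree has 2 nodes {daisy, ivy}, right has 1 {teak}.
      Root daisy: left subtree has 0 nodes { }, right has 1 {ivy}.

rye yew aster cedar ivy daisy teak tulip fir poppy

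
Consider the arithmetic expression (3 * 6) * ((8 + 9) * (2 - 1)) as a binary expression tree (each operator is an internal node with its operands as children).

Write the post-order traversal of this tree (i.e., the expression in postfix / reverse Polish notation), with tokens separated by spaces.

3 6 * 8 9 + 2 1 - * *

Post-order on an expression tree gives postfix notation: for each operator, emit left operand, right operand, then the operator.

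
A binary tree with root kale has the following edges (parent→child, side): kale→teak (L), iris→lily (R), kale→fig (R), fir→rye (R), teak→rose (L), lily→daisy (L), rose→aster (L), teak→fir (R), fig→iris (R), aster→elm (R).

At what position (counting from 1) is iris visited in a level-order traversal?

Level-order visits nodes level by level from the root, left to right within each level.
Level 0: kale
Level 1: teak, fig
Level 2: rose, fir, iris
Level 3: aster, rye, lily
Level 4: elm, daisy
Full level-order sequence: kale, teak, fig, rose, fir, iris, aster, rye, lily, elm, daisy.

6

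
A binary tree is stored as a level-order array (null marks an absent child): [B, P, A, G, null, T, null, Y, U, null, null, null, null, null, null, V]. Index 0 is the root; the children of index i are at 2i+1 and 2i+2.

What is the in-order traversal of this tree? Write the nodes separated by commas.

V, Y, G, U, P, B, T, A

In-order visits the left subtree, then the node, then the right subtree.
At B: go left to P.
  At P: go left to G.
    At G: go left to Y.
      At Y: go left to V.
        V is a leaf — visit V.
      Visit Y.
      At Y: no right child.
    Visit G.
    At G: go right to U.
      U is a leaf — visit U.
  Visit P.
  At P: no right child.
Visit B.
At B: go right to A.
  At A: go left to T.
    T is a leaf — visit T.
  Visit A.
  At A: no right child.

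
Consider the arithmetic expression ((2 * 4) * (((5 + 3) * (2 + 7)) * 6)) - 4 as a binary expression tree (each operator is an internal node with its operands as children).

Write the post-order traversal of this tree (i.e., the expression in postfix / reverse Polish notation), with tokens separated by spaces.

Post-order on an expression tree gives postfix notation: for each operator, emit left operand, right operand, then the operator.

2 4 * 5 3 + 2 7 + * 6 * * 4 -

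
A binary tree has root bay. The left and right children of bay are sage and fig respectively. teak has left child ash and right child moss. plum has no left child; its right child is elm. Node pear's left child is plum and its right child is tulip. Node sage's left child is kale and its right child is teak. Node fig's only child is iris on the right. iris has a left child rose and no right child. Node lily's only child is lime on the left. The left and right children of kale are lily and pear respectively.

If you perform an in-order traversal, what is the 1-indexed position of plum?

In-order visits the left subtree, then the node, then the right subtree.
At bay: go left to sage.
  At sage: go left to kale.
    At kale: go left to lily.
      At lily: go left to lime.
        lime is a leaf — visit lime.
      Visit lily.
      At lily: no right child.
    Visit kale.
    At kale: go right to pear.
      At pear: go left to plum.
        At plum: no left child.
        Visit plum.
        At plum: go right to elm.
          elm is a leaf — visit elm.
      Visit pear.
      At pear: go right to tulip.
        tulip is a leaf — visit tulip.
  Visit sage.
  At sage: go right to teak.
    At teak: go left to ash.
      ash is a leaf — visit ash.
    Visit teak.
    At teak: go right to moss.
      moss is a leaf — visit moss.
Visit bay.
At bay: go right to fig.
  At fig: no left child.
  Visit fig.
  At fig: go right to iris.
    At iris: go left to rose.
      rose is a leaf — visit rose.
    Visit iris.
    At iris: no right child.
Full in-order sequence: lime, lily, kale, plum, elm, pear, tulip, sage, ash, teak, moss, bay, fig, rose, iris.

4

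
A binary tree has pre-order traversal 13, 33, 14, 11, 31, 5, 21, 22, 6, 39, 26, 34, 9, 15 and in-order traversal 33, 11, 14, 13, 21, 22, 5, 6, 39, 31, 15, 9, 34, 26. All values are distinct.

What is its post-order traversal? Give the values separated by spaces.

The first element of pre-order is the root; it splits in-order into left and right subtrees.
Root 13: left subtree has 3 nodes {33, 11, 14}, right has 10 {21, 22, 5, 6, 39, 31, 15, 9, 34, 26}.
  Root 33: left subtree has 0 nodes { }, right has 2 {11, 14}.
    Root 14: left subtree has 1 node {11}, right has 0 { }.
  Root 31: left subtree has 5 nodes {21, 22, 5, 6, 39}, right has 4 {15, 9, 34, 26}.
    Root 5: left subtree has 2 nodes {21, 22}, right has 2 {6, 39}.
      Root 21: left subtree has 0 nodes { }, right has 1 {22}.
      Root 6: left subtree has 0 nodes { }, right has 1 {39}.
    Root 26: left subtree has 3 nodes {15, 9, 34}, right has 0 { }.
      Root 34: left subtree has 2 nodes {15, 9}, right has 0 { }.
        Root 9: left subtree has 1 node {15}, right has 0 { }.

11 14 33 22 21 39 6 5 15 9 34 26 31 13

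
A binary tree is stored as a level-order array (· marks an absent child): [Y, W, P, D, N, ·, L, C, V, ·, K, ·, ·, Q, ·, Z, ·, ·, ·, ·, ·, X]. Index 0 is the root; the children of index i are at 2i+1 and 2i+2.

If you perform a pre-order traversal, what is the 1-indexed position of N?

7

Pre-order visits the node, then its left subtree, then its right subtree.
Visit Y.
At Y: go left to W.
  Visit W.
  At W: go left to D.
    Visit D.
    At D: go left to C.
      Visit C.
      At C: go left to Z.
        Z is a leaf — visit Z.
      At C: no right child.
    At D: go right to V.
      V is a leaf — visit V.
  At W: go right to N.
    Visit N.
    At N: no left child.
    At N: go right to K.
      Visit K.
      At K: go left to X.
        X is a leaf — visit X.
      At K: no right child.
At Y: go right to P.
  Visit P.
  At P: no left child.
  At P: go right to L.
    Visit L.
    At L: go left to Q.
      Q is a leaf — visit Q.
    At L: no right child.
Full pre-order sequence: Y, W, D, C, Z, V, N, K, X, P, L, Q.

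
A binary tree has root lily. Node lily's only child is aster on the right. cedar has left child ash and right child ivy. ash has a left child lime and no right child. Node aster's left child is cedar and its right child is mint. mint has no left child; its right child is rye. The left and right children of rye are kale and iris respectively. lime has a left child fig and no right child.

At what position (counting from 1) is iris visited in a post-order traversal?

7

Post-order visits the left subtree, then the right subtree, then the node.
At lily: no left child.
At lily: go right to aster.
  At aster: go left to cedar.
    At cedar: go left to ash.
      At ash: go left to lime.
        At lime: go left to fig.
          fig is a leaf — visit fig.
        At lime: no right child.
        Visit lime.
      At ash: no right child.
      Visit ash.
    At cedar: go right to ivy.
      ivy is a leaf — visit ivy.
    Visit cedar.
  At aster: go right to mint.
    At mint: no left child.
    At mint: go right to rye.
      At rye: go left to kale.
        kale is a leaf — visit kale.
      At rye: go right to iris.
        iris is a leaf — visit iris.
      Visit rye.
    Visit mint.
  Visit aster.
Visit lily.
Full post-order sequence: fig, lime, ash, ivy, cedar, kale, iris, rye, mint, aster, lily.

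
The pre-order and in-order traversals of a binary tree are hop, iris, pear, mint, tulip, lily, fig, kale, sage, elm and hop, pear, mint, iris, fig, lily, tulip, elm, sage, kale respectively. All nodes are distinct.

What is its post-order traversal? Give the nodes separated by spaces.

mint pear fig lily elm sage kale tulip iris hop

The first element of pre-order is the root; it splits in-order into left and right subtrees.
Root hop: left subtree has 0 nodes { }, right has 9 {pear, mint, iris, fig, lily, tulip, elm, sage, kale}.
  Root iris: left subtree has 2 nodes {pear, mint}, right has 6 {fig, lily, tulip, elm, sage, kale}.
    Root pear: left subtree has 0 nodes { }, right has 1 {mint}.
    Root tulip: left subtree has 2 nodes {fig, lily}, right has 3 {elm, sage, kale}.
      Root lily: left subtree has 1 node {fig}, right has 0 { }.
      Root kale: left subtree has 2 nodes {elm, sage}, right has 0 { }.
        Root sage: left subtree has 1 node {elm}, right has 0 { }.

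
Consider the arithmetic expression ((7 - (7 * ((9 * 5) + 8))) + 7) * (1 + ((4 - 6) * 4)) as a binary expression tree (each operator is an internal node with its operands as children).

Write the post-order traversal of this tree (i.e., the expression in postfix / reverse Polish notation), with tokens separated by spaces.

7 7 9 5 * 8 + * - 7 + 1 4 6 - 4 * + *

Post-order on an expression tree gives postfix notation: for each operator, emit left operand, right operand, then the operator.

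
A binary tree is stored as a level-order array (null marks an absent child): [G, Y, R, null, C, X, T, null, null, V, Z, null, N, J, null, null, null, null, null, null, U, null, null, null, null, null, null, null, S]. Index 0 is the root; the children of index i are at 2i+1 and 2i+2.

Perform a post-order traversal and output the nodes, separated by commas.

U, V, Z, C, Y, N, X, S, J, T, R, G

Post-order visits the left subtree, then the right subtree, then the node.
At G: go left to Y.
  At Y: no left child.
  At Y: go right to C.
    At C: go left to V.
      At V: no left child.
      At V: go right to U.
        U is a leaf — visit U.
      Visit V.
    At C: go right to Z.
      Z is a leaf — visit Z.
    Visit C.
  Visit Y.
At G: go right to R.
  At R: go left to X.
    At X: no left child.
    At X: go right to N.
      N is a leaf — visit N.
    Visit X.
  At R: go right to T.
    At T: go left to J.
      At J: no left child.
      At J: go right to S.
        S is a leaf — visit S.
      Visit J.
    At T: no right child.
    Visit T.
  Visit R.
Visit G.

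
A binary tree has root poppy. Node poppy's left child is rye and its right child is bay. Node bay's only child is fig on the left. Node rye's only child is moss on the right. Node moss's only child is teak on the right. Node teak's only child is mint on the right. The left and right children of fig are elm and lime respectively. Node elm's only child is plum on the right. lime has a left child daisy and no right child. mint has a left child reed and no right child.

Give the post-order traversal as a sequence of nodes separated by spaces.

Post-order visits the left subtree, then the right subtree, then the node.
At poppy: go left to rye.
  At rye: no left child.
  At rye: go right to moss.
    At moss: no left child.
    At moss: go right to teak.
      At teak: no left child.
      At teak: go right to mint.
        At mint: go left to reed.
          reed is a leaf — visit reed.
        At mint: no right child.
        Visit mint.
      Visit teak.
    Visit moss.
  Visit rye.
At poppy: go right to bay.
  At bay: go left to fig.
    At fig: go left to elm.
      At elm: no left child.
      At elm: go right to plum.
        plum is a leaf — visit plum.
      Visit elm.
    At fig: go right to lime.
      At lime: go left to daisy.
        daisy is a leaf — visit daisy.
      At lime: no right child.
      Visit lime.
    Visit fig.
  At bay: no right child.
  Visit bay.
Visit poppy.

reed mint teak moss rye plum elm daisy lime fig bay poppy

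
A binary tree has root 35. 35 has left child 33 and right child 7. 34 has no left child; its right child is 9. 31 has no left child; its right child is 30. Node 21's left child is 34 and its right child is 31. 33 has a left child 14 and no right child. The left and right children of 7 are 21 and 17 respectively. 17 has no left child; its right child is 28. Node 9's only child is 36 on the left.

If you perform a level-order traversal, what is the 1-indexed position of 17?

6

Level-order visits nodes level by level from the root, left to right within each level.
Level 0: 35
Level 1: 33, 7
Level 2: 14, 21, 17
Level 3: 34, 31, 28
Level 4: 9, 30
Level 5: 36
Full level-order sequence: 35, 33, 7, 14, 21, 17, 34, 31, 28, 9, 30, 36.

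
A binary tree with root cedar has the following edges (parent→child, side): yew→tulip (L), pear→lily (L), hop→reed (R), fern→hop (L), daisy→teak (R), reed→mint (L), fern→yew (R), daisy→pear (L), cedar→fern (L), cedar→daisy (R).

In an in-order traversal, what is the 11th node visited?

teak

In-order visits the left subtree, then the node, then the right subtree.
At cedar: go left to fern.
  At fern: go left to hop.
    At hop: no left child.
    Visit hop.
    At hop: go right to reed.
      At reed: go left to mint.
        mint is a leaf — visit mint.
      Visit reed.
      At reed: no right child.
  Visit fern.
  At fern: go right to yew.
    At yew: go left to tulip.
      tulip is a leaf — visit tulip.
    Visit yew.
    At yew: no right child.
Visit cedar.
At cedar: go right to daisy.
  At daisy: go left to pear.
    At pear: go left to lily.
      lily is a leaf — visit lily.
    Visit pear.
    At pear: no right child.
  Visit daisy.
  At daisy: go right to teak.
    teak is a leaf — visit teak.
Full in-order sequence: hop, mint, reed, fern, tulip, yew, cedar, lily, pear, daisy, teak.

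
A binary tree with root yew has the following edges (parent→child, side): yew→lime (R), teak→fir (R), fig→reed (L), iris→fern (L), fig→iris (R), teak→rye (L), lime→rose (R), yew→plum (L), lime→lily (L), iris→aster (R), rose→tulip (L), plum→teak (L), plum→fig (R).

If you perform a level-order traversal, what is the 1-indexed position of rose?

7

Level-order visits nodes level by level from the root, left to right within each level.
Level 0: yew
Level 1: plum, lime
Level 2: teak, fig, lily, rose
Level 3: rye, fir, reed, iris, tulip
Level 4: fern, aster
Full level-order sequence: yew, plum, lime, teak, fig, lily, rose, rye, fir, reed, iris, tulip, fern, aster.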